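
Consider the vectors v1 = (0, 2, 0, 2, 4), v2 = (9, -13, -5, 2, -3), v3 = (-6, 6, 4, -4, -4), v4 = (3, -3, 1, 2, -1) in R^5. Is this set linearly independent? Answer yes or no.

no

Form the matrix with these vectors as rows and row reduce.
Swap R1 ↔ R2
R3 ← R3 + (2/3)·R1: [0, -8/3, 2/3, -8/3, -6]
R4 ← R4 − (1/3)·R1: [0, 4/3, 8/3, 4/3, 0]
R3 ← R3 + (4/3)·R2: [0, 0, 2/3, 0, -2/3]
R4 ← R4 − (2/3)·R2: [0, 0, 8/3, 0, -8/3]
R4 ← R4 − (4)·R3: [0, 0, 0, 0, 0]
3 nonzero rows, so the 4 vectors span a space of dimension 3.
Since 3 < 4, the vectors are linearly dependent.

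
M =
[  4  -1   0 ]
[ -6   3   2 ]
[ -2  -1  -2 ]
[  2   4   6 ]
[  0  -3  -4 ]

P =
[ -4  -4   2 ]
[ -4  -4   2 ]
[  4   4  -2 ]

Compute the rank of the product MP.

First compute MP:
[[-12, -12,   6],
 [ 20,  20, -10],
 [  4,   4,  -2],
 [  0,   0,   0],
 [ -4,  -4,   2]]
Now row reduce the product.
R2 ← R2 + (5/3)·R1: [0, 0, 0]
R3 ← R3 + (1/3)·R1: [0, 0, 0]
R5 ← R5 − (1/3)·R1: [0, 0, 0]
1 nonzero row, so rank(MP) = 1.

1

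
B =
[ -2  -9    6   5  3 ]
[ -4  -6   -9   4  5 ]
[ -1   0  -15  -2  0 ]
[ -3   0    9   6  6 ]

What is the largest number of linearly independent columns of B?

Row reduce to echelon form.
R2 ← R2 − (2)·R1: [0, 12, -21, -6, -1]
R3 ← R3 − (1/2)·R1: [0, 9/2, -18, -9/2, -3/2]
R4 ← R4 − (3/2)·R1: [0, 27/2, 0, -3/2, 3/2]
R3 ← R3 − (3/8)·R2: [0, 0, -81/8, -9/4, -9/8]
R4 ← R4 − (9/8)·R2: [0, 0, 189/8, 21/4, 21/8]
R4 ← R4 + (7/3)·R3: [0, 0, 0, 0, 0]
Echelon form has 3 nonzero rows, so rank(B) = 3.
The rank gives the maximum number of linearly independent columns: 3.

3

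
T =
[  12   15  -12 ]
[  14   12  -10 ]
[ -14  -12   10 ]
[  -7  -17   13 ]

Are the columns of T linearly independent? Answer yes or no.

Row reduce T to echelon form.
R2 ← R2 − (7/6)·R1: [0, -11/2, 4]
R3 ← R3 + (7/6)·R1: [0, 11/2, -4]
R4 ← R4 + (7/12)·R1: [0, -33/4, 6]
R3 ← R3 + R2: [0, 0, 0]
R4 ← R4 − (3/2)·R2: [0, 0, 0]
2 pivots among 3 columns.
Only 2 < 3 pivot columns, so the columns are linearly dependent.

no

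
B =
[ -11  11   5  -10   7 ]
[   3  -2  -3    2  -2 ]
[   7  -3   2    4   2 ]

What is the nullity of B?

Row reduce to echelon form.
R2 ← R2 + (3/11)·R1: [0, 1, -18/11, -8/11, -1/11]
R3 ← R3 + (7/11)·R1: [0, 4, 57/11, -26/11, 71/11]
R3 ← R3 − (4)·R2: [0, 0, 129/11, 6/11, 75/11]
3 nonzero rows, so rank(B) = 3.
B has 5 columns; by rank–nullity, nullity = 5 − 3 = 2.

2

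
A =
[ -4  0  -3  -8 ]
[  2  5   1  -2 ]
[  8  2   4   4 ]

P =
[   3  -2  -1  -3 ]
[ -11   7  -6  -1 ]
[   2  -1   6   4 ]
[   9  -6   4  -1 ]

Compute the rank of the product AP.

3

First compute AP:
[[-90,  59, -46,   8],
 [-65,  42, -34,  -5],
 [ 46, -30,  20, -14]]
Now row reduce the product.
R2 ← R2 − (13/18)·R1: [0, -11/18, -7/9, -97/9]
R3 ← R3 + (23/45)·R1: [0, 7/45, -158/45, -446/45]
R3 ← R3 + (14/55)·R2: [0, 0, -204/55, -696/55]
3 nonzero rows, so rank(AP) = 3.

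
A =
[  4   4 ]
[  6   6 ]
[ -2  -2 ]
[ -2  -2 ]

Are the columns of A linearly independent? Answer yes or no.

Row reduce A to echelon form.
R2 ← R2 − (3/2)·R1: [0, 0]
R3 ← R3 + (1/2)·R1: [0, 0]
R4 ← R4 + (1/2)·R1: [0, 0]
1 pivot among 2 columns.
Only 1 < 2 pivot columns, so the columns are linearly dependent.

no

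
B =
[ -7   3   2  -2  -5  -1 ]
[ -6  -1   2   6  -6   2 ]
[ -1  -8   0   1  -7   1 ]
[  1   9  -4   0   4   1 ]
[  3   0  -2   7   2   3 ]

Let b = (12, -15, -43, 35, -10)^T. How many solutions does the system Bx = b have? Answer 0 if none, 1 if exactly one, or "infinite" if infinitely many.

infinite

Row reduce the augmented matrix [B | b].
R2 ← R2 − (6/7)·R1: [0, -25/7, 2/7, 54/7, -12/7, 20/7, -177/7]
R3 ← R3 − (1/7)·R1: [0, -59/7, -2/7, 9/7, -44/7, 8/7, -313/7]
R4 ← R4 + (1/7)·R1: [0, 66/7, -26/7, -2/7, 23/7, 6/7, 257/7]
R5 ← R5 + (3/7)·R1: [0, 9/7, -8/7, 43/7, -1/7, 18/7, -34/7]
R3 ← R3 − (59/25)·R2: [0, 0, -24/25, -423/25, -56/25, -28/5, 374/25]
R4 ← R4 + (66/25)·R2: [0, 0, -74/25, 502/25, -31/25, 42/5, -751/25]
R5 ← R5 + (9/25)·R2: [0, 0, -26/25, 223/25, -19/25, 18/5, -349/25]
R4 ← R4 − (37/12)·R3: [0, 0, 0, 289/4, 17/3, 77/3, -457/6]
R5 ← R5 − (13/12)·R3: [0, 0, 0, 109/4, 5/3, 29/3, -181/6]
R5 ← R5 − (109/289)·R4: [0, 0, 0, 0, -8/17, -4/289, -416/289]
The echelon form has 5 nonzero rows, and every pivot lies in the first 6 columns, so rank(B) = rank([B|b]) = 5.
The system is consistent.
rank = 5 < 6 unknowns, so there are infinitely many solutions.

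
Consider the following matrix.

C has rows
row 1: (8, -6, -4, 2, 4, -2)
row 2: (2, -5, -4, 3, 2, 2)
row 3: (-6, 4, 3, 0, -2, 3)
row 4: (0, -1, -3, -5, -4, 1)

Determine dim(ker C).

2

Row reduce to echelon form.
R2 ← R2 − (1/4)·R1: [0, -7/2, -3, 5/2, 1, 5/2]
R3 ← R3 + (3/4)·R1: [0, -1/2, 0, 3/2, 1, 3/2]
R3 ← R3 − (1/7)·R2: [0, 0, 3/7, 8/7, 6/7, 8/7]
R4 ← R4 − (2/7)·R2: [0, 0, -15/7, -40/7, -30/7, 2/7]
R4 ← R4 + (5)·R3: [0, 0, 0, 0, 0, 6]
4 nonzero rows, so rank(C) = 4.
C has 6 columns; by rank–nullity, nullity = 6 − 4 = 2.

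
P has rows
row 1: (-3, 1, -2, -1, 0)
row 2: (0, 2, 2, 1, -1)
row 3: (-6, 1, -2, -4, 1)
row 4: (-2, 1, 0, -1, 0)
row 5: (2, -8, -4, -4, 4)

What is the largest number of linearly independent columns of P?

Row reduce to echelon form.
R3 ← R3 − (2)·R1: [0, -1, 2, -2, 1]
R4 ← R4 − (2/3)·R1: [0, 1/3, 4/3, -1/3, 0]
R5 ← R5 + (2/3)·R1: [0, -22/3, -16/3, -14/3, 4]
R3 ← R3 + (1/2)·R2: [0, 0, 3, -3/2, 1/2]
R4 ← R4 − (1/6)·R2: [0, 0, 1, -1/2, 1/6]
R5 ← R5 + (11/3)·R2: [0, 0, 2, -1, 1/3]
R4 ← R4 − (1/3)·R3: [0, 0, 0, 0, 0]
R5 ← R5 − (2/3)·R3: [0, 0, 0, 0, 0]
Echelon form has 3 nonzero rows, so rank(P) = 3.
The rank gives the maximum number of linearly independent columns: 3.

3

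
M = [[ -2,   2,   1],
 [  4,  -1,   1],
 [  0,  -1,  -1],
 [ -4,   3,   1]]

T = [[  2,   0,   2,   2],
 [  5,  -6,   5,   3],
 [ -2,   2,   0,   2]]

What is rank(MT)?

First compute MT:
[[  4, -10,   6,   4],
 [  1,   8,   3,   7],
 [ -3,   4,  -5,  -5],
 [  5, -16,   7,   3]]
Now row reduce the product.
R2 ← R2 − (1/4)·R1: [0, 21/2, 3/2, 6]
R3 ← R3 + (3/4)·R1: [0, -7/2, -1/2, -2]
R4 ← R4 − (5/4)·R1: [0, -7/2, -1/2, -2]
R3 ← R3 + (1/3)·R2: [0, 0, 0, 0]
R4 ← R4 + (1/3)·R2: [0, 0, 0, 0]
2 nonzero rows, so rank(MT) = 2.

2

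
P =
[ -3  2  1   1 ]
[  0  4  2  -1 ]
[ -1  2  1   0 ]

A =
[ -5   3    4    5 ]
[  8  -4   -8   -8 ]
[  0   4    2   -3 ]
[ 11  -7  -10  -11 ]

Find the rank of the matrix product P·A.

2

First compute PA:
[[ 42, -20, -36, -45],
 [ 21,  -1, -18, -27],
 [ 21,  -7, -18, -24]]
Now row reduce the product.
R2 ← R2 − (1/2)·R1: [0, 9, 0, -9/2]
R3 ← R3 − (1/2)·R1: [0, 3, 0, -3/2]
R3 ← R3 − (1/3)·R2: [0, 0, 0, 0]
2 nonzero rows, so rank(PA) = 2.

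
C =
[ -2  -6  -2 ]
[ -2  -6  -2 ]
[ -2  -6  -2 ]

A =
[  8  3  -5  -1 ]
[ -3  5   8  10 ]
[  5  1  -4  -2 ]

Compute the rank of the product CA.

1

First compute CA:
[[ -8, -38, -30, -54],
 [ -8, -38, -30, -54],
 [ -8, -38, -30, -54]]
Now row reduce the product.
R2 ← R2 − R1: [0, 0, 0, 0]
R3 ← R3 − R1: [0, 0, 0, 0]
1 nonzero row, so rank(CA) = 1.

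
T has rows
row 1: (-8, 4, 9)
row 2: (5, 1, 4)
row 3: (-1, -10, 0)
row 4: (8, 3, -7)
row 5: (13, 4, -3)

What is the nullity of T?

0

Row reduce to echelon form.
R2 ← R2 + (5/8)·R1: [0, 7/2, 77/8]
R3 ← R3 − (1/8)·R1: [0, -21/2, -9/8]
R4 ← R4 + R1: [0, 7, 2]
R5 ← R5 + (13/8)·R1: [0, 21/2, 93/8]
R3 ← R3 + (3)·R2: [0, 0, 111/4]
R4 ← R4 − (2)·R2: [0, 0, -69/4]
R5 ← R5 − (3)·R2: [0, 0, -69/4]
R4 ← R4 + (23/37)·R3: [0, 0, 0]
R5 ← R5 + (23/37)·R3: [0, 0, 0]
3 nonzero rows, so rank(T) = 3.
T has 3 columns; by rank–nullity, nullity = 3 − 3 = 0.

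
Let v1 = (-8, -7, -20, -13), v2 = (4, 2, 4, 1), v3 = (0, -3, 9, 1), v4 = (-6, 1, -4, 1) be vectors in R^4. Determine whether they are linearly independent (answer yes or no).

Form the matrix with these vectors as rows and row reduce.
R2 ← R2 + (1/2)·R1: [0, -3/2, -6, -11/2]
R4 ← R4 − (3/4)·R1: [0, 25/4, 11, 43/4]
R3 ← R3 − (2)·R2: [0, 0, 21, 12]
R4 ← R4 + (25/6)·R2: [0, 0, -14, -73/6]
R4 ← R4 + (2/3)·R3: [0, 0, 0, -25/6]
4 nonzero rows, so the 4 vectors span a space of dimension 4.
Since 4 = 4, the vectors are linearly independent.

yes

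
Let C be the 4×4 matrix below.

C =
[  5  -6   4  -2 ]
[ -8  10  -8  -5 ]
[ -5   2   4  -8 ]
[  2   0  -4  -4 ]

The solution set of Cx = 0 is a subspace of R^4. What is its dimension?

1

Row reduce to echelon form.
R2 ← R2 + (8/5)·R1: [0, 2/5, -8/5, -41/5]
R3 ← R3 + R1: [0, -4, 8, -10]
R4 ← R4 − (2/5)·R1: [0, 12/5, -28/5, -16/5]
R3 ← R3 + (10)·R2: [0, 0, -8, -92]
R4 ← R4 − (6)·R2: [0, 0, 4, 46]
R4 ← R4 + (1/2)·R3: [0, 0, 0, 0]
3 nonzero rows, so rank(C) = 3.
C has 4 columns; by rank–nullity, nullity = 4 − 3 = 1.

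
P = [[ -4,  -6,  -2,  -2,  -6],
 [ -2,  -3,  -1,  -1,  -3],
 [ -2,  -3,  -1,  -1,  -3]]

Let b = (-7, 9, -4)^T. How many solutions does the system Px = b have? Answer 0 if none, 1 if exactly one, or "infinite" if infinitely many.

0

Row reduce the augmented matrix [P | b].
R2 ← R2 − (1/2)·R1: [0, 0, 0, 0, 0, 25/2]
R3 ← R3 − (1/2)·R1: [0, 0, 0, 0, 0, -1/2]
R3 ← R3 + (1/25)·R2: [0, 0, 0, 0, 0, 0]
The echelon form has 2 nonzero rows; the last pivot sits in the augmented column, so rank(P) = 1 but rank([P|b]) = 2.
Since the ranks differ, the system is inconsistent.
It has no solutions.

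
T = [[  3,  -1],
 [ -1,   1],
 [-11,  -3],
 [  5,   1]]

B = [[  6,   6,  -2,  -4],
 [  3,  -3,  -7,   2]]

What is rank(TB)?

2

First compute TB:
[[ 15,  21,   1, -14],
 [ -3,  -9,  -5,   6],
 [-75, -57,  43,  38],
 [ 33,  27, -17, -18]]
Now row reduce the product.
R2 ← R2 + (1/5)·R1: [0, -24/5, -24/5, 16/5]
R3 ← R3 + (5)·R1: [0, 48, 48, -32]
R4 ← R4 − (11/5)·R1: [0, -96/5, -96/5, 64/5]
R3 ← R3 + (10)·R2: [0, 0, 0, 0]
R4 ← R4 − (4)·R2: [0, 0, 0, 0]
2 nonzero rows, so rank(TB) = 2.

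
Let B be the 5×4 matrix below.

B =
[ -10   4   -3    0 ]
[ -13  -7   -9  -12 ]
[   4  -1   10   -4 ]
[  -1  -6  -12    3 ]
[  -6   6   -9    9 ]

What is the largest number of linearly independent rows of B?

Row reduce to echelon form.
R2 ← R2 − (13/10)·R1: [0, -61/5, -51/10, -12]
R3 ← R3 + (2/5)·R1: [0, 3/5, 44/5, -4]
R4 ← R4 − (1/10)·R1: [0, -32/5, -117/10, 3]
R5 ← R5 − (3/5)·R1: [0, 18/5, -36/5, 9]
R3 ← R3 + (3/61)·R2: [0, 0, 1043/122, -280/61]
R4 ← R4 − (32/61)·R2: [0, 0, -1101/122, 567/61]
R5 ← R5 + (18/61)·R2: [0, 0, -531/61, 333/61]
R4 ← R4 + (1101/1043)·R3: [0, 0, 0, 663/149]
R5 ← R5 + (1062/1043)·R3: [0, 0, 0, 117/149]
R5 ← R5 − (3/17)·R4: [0, 0, 0, 0]
Echelon form has 4 nonzero rows, so rank(B) = 4.
The rank gives the maximum number of linearly independent rows: 4.

4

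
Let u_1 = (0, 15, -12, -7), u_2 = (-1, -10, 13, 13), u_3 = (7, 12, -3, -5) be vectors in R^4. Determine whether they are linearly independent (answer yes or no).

yes

Form the matrix with these vectors as rows and row reduce.
Swap R1 ↔ R2
R3 ← R3 + (7)·R1: [0, -58, 88, 86]
R3 ← R3 + (58/15)·R2: [0, 0, 208/5, 884/15]
3 nonzero rows, so the 3 vectors span a space of dimension 3.
Since 3 = 3, the vectors are linearly independent.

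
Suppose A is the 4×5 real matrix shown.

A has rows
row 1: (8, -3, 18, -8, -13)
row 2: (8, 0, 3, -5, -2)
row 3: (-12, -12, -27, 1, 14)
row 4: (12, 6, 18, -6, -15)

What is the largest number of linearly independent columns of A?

4

Row reduce to echelon form.
R2 ← R2 − R1: [0, 3, -15, 3, 11]
R3 ← R3 + (3/2)·R1: [0, -33/2, 0, -11, -11/2]
R4 ← R4 − (3/2)·R1: [0, 21/2, -9, 6, 9/2]
R3 ← R3 + (11/2)·R2: [0, 0, -165/2, 11/2, 55]
R4 ← R4 − (7/2)·R2: [0, 0, 87/2, -9/2, -34]
R4 ← R4 + (29/55)·R3: [0, 0, 0, -8/5, -5]
Echelon form has 4 nonzero rows, so rank(A) = 4.
The rank gives the maximum number of linearly independent columns: 4.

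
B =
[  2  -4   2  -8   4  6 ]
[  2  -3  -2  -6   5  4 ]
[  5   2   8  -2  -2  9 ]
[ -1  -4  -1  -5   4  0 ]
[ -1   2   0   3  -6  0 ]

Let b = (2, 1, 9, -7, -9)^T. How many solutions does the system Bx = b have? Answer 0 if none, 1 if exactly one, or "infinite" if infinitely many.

Row reduce the augmented matrix [B | b].
R2 ← R2 − R1: [0, 1, -4, 2, 1, -2, -1]
R3 ← R3 − (5/2)·R1: [0, 12, 3, 18, -12, -6, 4]
R4 ← R4 + (1/2)·R1: [0, -6, 0, -9, 6, 3, -6]
R5 ← R5 + (1/2)·R1: [0, 0, 1, -1, -4, 3, -8]
R3 ← R3 − (12)·R2: [0, 0, 51, -6, -24, 18, 16]
R4 ← R4 + (6)·R2: [0, 0, -24, 3, 12, -9, -12]
R4 ← R4 + (8/17)·R3: [0, 0, 0, 3/17, 12/17, -9/17, -76/17]
R5 ← R5 − (1/51)·R3: [0, 0, 0, -15/17, -60/17, 45/17, -424/51]
R5 ← R5 + (5)·R4: [0, 0, 0, 0, 0, 0, -92/3]
The echelon form has 5 nonzero rows; the last pivot sits in the augmented column, so rank(B) = 4 but rank([B|b]) = 5.
Since the ranks differ, the system is inconsistent.
It has no solutions.

0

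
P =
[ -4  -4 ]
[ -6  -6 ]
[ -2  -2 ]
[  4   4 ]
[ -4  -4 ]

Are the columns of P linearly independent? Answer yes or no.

Row reduce P to echelon form.
R2 ← R2 − (3/2)·R1: [0, 0]
R3 ← R3 − (1/2)·R1: [0, 0]
R4 ← R4 + R1: [0, 0]
R5 ← R5 − R1: [0, 0]
1 pivot among 2 columns.
Only 1 < 2 pivot columns, so the columns are linearly dependent.

no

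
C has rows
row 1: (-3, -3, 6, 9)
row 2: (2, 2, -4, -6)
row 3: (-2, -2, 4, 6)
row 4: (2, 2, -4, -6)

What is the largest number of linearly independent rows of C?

Row reduce to echelon form.
R2 ← R2 + (2/3)·R1: [0, 0, 0, 0]
R3 ← R3 − (2/3)·R1: [0, 0, 0, 0]
R4 ← R4 + (2/3)·R1: [0, 0, 0, 0]
Echelon form has 1 nonzero row, so rank(C) = 1.
The rank gives the maximum number of linearly independent rows: 1.

1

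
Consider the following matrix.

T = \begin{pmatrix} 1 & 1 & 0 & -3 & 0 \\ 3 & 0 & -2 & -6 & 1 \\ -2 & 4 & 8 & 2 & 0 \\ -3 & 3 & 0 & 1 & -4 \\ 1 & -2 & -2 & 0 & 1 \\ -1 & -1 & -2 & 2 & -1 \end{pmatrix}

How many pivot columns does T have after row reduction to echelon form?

Row reduce to echelon form.
R2 ← R2 − (3)·R1: [0, -3, -2, 3, 1]
R3 ← R3 + (2)·R1: [0, 6, 8, -4, 0]
R4 ← R4 + (3)·R1: [0, 6, 0, -8, -4]
R5 ← R5 − R1: [0, -3, -2, 3, 1]
R6 ← R6 + R1: [0, 0, -2, -1, -1]
R3 ← R3 + (2)·R2: [0, 0, 4, 2, 2]
R4 ← R4 + (2)·R2: [0, 0, -4, -2, -2]
R5 ← R5 − R2: [0, 0, 0, 0, 0]
R4 ← R4 + R3: [0, 0, 0, 0, 0]
R6 ← R6 + (1/2)·R3: [0, 0, 0, 0, 0]
Echelon form has 3 nonzero rows, so rank(T) = 3.
Each nonzero row contributes one pivot column: 3 pivot columns.

3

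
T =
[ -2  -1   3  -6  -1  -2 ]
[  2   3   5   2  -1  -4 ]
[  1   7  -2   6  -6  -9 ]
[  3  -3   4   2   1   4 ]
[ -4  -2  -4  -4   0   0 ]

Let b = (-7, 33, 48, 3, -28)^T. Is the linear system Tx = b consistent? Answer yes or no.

Row reduce the augmented matrix [T | b].
R2 ← R2 + R1: [0, 2, 8, -4, -2, -6, 26]
R3 ← R3 + (1/2)·R1: [0, 13/2, -1/2, 3, -13/2, -10, 89/2]
R4 ← R4 + (3/2)·R1: [0, -9/2, 17/2, -7, -1/2, 1, -15/2]
R5 ← R5 − (2)·R1: [0, 0, -10, 8, 2, 4, -14]
R3 ← R3 − (13/4)·R2: [0, 0, -53/2, 16, 0, 19/2, -40]
R4 ← R4 + (9/4)·R2: [0, 0, 53/2, -16, -5, -25/2, 51]
R4 ← R4 + R3: [0, 0, 0, 0, -5, -3, 11]
R5 ← R5 − (20/53)·R3: [0, 0, 0, 104/53, 2, 22/53, 58/53]
Swap R4 ↔ R5
The echelon form has 5 nonzero rows, and every pivot lies in the first 6 columns, so rank(T) = rank([T|b]) = 5.
The system is consistent.

yes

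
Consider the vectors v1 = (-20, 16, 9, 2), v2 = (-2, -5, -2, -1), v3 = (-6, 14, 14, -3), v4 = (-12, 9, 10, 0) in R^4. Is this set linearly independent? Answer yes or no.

Form the matrix with these vectors as rows and row reduce.
R2 ← R2 − (1/10)·R1: [0, -33/5, -29/10, -6/5]
R3 ← R3 − (3/10)·R1: [0, 46/5, 113/10, -18/5]
R4 ← R4 − (3/5)·R1: [0, -3/5, 23/5, -6/5]
R3 ← R3 + (46/33)·R2: [0, 0, 479/66, -58/11]
R4 ← R4 − (1/11)·R2: [0, 0, 107/22, -12/11]
R4 ← R4 − (321/479)·R3: [0, 0, 0, 1170/479]
4 nonzero rows, so the 4 vectors span a space of dimension 4.
Since 4 = 4, the vectors are linearly independent.

yes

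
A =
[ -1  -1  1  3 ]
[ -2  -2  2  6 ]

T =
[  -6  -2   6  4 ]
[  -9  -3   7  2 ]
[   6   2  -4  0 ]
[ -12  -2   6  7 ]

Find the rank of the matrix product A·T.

1

First compute AT:
[[-15,   1,   1,  15],
 [-30,   2,   2,  30]]
Now row reduce the product.
R2 ← R2 − (2)·R1: [0, 0, 0, 0]
1 nonzero row, so rank(AT) = 1.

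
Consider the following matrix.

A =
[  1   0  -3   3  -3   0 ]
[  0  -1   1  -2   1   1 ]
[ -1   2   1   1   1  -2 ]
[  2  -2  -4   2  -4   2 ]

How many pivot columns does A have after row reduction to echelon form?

2

Row reduce to echelon form.
R3 ← R3 + R1: [0, 2, -2, 4, -2, -2]
R4 ← R4 − (2)·R1: [0, -2, 2, -4, 2, 2]
R3 ← R3 + (2)·R2: [0, 0, 0, 0, 0, 0]
R4 ← R4 − (2)·R2: [0, 0, 0, 0, 0, 0]
Echelon form has 2 nonzero rows, so rank(A) = 2.
Each nonzero row contributes one pivot column: 2 pivot columns.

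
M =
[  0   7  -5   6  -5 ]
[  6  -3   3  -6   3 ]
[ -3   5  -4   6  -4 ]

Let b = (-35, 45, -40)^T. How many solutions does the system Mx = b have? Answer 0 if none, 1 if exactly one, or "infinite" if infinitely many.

infinite

Row reduce the augmented matrix [M | b].
Swap R1 ↔ R2
R3 ← R3 + (1/2)·R1: [0, 7/2, -5/2, 3, -5/2, -35/2]
R3 ← R3 − (1/2)·R2: [0, 0, 0, 0, 0, 0]
The echelon form has 2 nonzero rows, and every pivot lies in the first 5 columns, so rank(M) = rank([M|b]) = 2.
The system is consistent.
rank = 2 < 5 unknowns, so there are infinitely many solutions.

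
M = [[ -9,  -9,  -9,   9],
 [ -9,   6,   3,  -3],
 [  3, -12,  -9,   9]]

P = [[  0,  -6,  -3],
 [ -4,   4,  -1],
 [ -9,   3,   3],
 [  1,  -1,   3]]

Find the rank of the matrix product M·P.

2

First compute MP:
[[126, -18,  36],
 [-54,  90,  21],
 [138, -102,   3]]
Now row reduce the product.
R2 ← R2 + (3/7)·R1: [0, 576/7, 255/7]
R3 ← R3 − (23/21)·R1: [0, -576/7, -255/7]
R3 ← R3 + R2: [0, 0, 0]
2 nonzero rows, so rank(MP) = 2.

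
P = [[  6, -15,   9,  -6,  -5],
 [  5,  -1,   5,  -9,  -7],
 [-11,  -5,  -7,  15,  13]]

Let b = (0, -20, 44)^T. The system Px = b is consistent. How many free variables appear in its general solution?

2

Row reduce the augmented matrix [P | b].
R2 ← R2 − (5/6)·R1: [0, 23/2, -5/2, -4, -17/6, -20]
R3 ← R3 + (11/6)·R1: [0, -65/2, 19/2, 4, 23/6, 44]
R3 ← R3 + (65/23)·R2: [0, 0, 56/23, -168/23, -96/23, -288/23]
The echelon form has 3 nonzero rows, and every pivot lies in the first 5 columns, so rank(P) = rank([P|b]) = 3.
The system is consistent.
Free variables = (unknowns) − (rank) = 5 − 3 = 2.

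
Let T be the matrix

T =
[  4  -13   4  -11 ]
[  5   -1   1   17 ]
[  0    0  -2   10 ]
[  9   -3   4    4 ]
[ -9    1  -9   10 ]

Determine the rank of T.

4

Row reduce to echelon form.
R2 ← R2 − (5/4)·R1: [0, 61/4, -4, 123/4]
R4 ← R4 − (9/4)·R1: [0, 105/4, -5, 115/4]
R5 ← R5 + (9/4)·R1: [0, -113/4, 0, -59/4]
R4 ← R4 − (105/61)·R2: [0, 0, 115/61, -1475/61]
R5 ← R5 + (113/61)·R2: [0, 0, -452/61, 2575/61]
R4 ← R4 + (115/122)·R3: [0, 0, 0, -900/61]
R5 ← R5 − (226/61)·R3: [0, 0, 0, 315/61]
R5 ← R5 + (7/20)·R4: [0, 0, 0, 0]
Echelon form has 4 nonzero rows, so rank(T) = 4.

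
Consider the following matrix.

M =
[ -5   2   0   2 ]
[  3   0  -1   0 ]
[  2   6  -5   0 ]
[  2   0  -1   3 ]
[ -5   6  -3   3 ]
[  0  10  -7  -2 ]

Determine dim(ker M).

1

Row reduce to echelon form.
R2 ← R2 + (3/5)·R1: [0, 6/5, -1, 6/5]
R3 ← R3 + (2/5)·R1: [0, 34/5, -5, 4/5]
R4 ← R4 + (2/5)·R1: [0, 4/5, -1, 19/5]
R5 ← R5 − R1: [0, 4, -3, 1]
R3 ← R3 − (17/3)·R2: [0, 0, 2/3, -6]
R4 ← R4 − (2/3)·R2: [0, 0, -1/3, 3]
R5 ← R5 − (10/3)·R2: [0, 0, 1/3, -3]
R6 ← R6 − (25/3)·R2: [0, 0, 4/3, -12]
R4 ← R4 + (1/2)·R3: [0, 0, 0, 0]
R5 ← R5 − (1/2)·R3: [0, 0, 0, 0]
R6 ← R6 − (2)·R3: [0, 0, 0, 0]
3 nonzero rows, so rank(M) = 3.
M has 4 columns; by rank–nullity, nullity = 4 − 3 = 1.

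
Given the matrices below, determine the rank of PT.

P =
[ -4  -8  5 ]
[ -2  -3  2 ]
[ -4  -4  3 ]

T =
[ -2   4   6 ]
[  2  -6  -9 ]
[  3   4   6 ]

First compute PT:
[[  7,  52,  78],
 [  4,  18,  27],
 [  9,  20,  30]]
Now row reduce the product.
R2 ← R2 − (4/7)·R1: [0, -82/7, -123/7]
R3 ← R3 − (9/7)·R1: [0, -328/7, -492/7]
R3 ← R3 − (4)·R2: [0, 0, 0]
2 nonzero rows, so rank(PT) = 2.

2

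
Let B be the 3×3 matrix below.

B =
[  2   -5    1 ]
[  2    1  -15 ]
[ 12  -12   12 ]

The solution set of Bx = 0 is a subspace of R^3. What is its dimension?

0

Row reduce to echelon form.
R2 ← R2 − R1: [0, 6, -16]
R3 ← R3 − (6)·R1: [0, 18, 6]
R3 ← R3 − (3)·R2: [0, 0, 54]
3 nonzero rows, so rank(B) = 3.
B has 3 columns; by rank–nullity, nullity = 3 − 3 = 0.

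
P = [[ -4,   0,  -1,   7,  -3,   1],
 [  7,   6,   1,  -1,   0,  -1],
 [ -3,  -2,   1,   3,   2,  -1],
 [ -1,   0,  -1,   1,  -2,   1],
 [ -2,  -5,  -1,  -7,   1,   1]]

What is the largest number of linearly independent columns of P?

3

Row reduce to echelon form.
R2 ← R2 + (7/4)·R1: [0, 6, -3/4, 45/4, -21/4, 3/4]
R3 ← R3 − (3/4)·R1: [0, -2, 7/4, -9/4, 17/4, -7/4]
R4 ← R4 − (1/4)·R1: [0, 0, -3/4, -3/4, -5/4, 3/4]
R5 ← R5 − (1/2)·R1: [0, -5, -1/2, -21/2, 5/2, 1/2]
R3 ← R3 + (1/3)·R2: [0, 0, 3/2, 3/2, 5/2, -3/2]
R5 ← R5 + (5/6)·R2: [0, 0, -9/8, -9/8, -15/8, 9/8]
R4 ← R4 + (1/2)·R3: [0, 0, 0, 0, 0, 0]
R5 ← R5 + (3/4)·R3: [0, 0, 0, 0, 0, 0]
Echelon form has 3 nonzero rows, so rank(P) = 3.
The rank gives the maximum number of linearly independent columns: 3.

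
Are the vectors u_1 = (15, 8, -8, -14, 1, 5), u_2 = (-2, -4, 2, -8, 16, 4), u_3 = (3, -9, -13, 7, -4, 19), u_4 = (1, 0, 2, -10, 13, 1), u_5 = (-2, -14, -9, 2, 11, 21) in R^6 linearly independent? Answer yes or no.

no

Form the matrix with these vectors as rows and row reduce.
R2 ← R2 + (2/15)·R1: [0, -44/15, 14/15, -148/15, 242/15, 14/3]
R3 ← R3 − (1/5)·R1: [0, -53/5, -57/5, 49/5, -21/5, 18]
R4 ← R4 − (1/15)·R1: [0, -8/15, 38/15, -136/15, 194/15, 2/3]
R5 ← R5 + (2/15)·R1: [0, -194/15, -151/15, 2/15, 167/15, 65/3]
R3 ← R3 − (159/44)·R2: [0, 0, -325/22, 500/11, -125/2, 25/22]
R4 ← R4 − (2/11)·R2: [0, 0, 26/11, -80/11, 10, -2/11]
R5 ← R5 − (97/22)·R2: [0, 0, -156/11, 480/11, -60, 12/11]
R4 ← R4 + (4/25)·R3: [0, 0, 0, 0, 0, 0]
R5 ← R5 − (24/25)·R3: [0, 0, 0, 0, 0, 0]
3 nonzero rows, so the 5 vectors span a space of dimension 3.
Since 3 < 5, the vectors are linearly dependent.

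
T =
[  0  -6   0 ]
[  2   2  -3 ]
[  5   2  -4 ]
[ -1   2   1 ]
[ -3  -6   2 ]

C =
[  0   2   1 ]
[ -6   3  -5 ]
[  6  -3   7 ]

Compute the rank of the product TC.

3

First compute TC:
[[ 36, -18,  30],
 [-30,  19, -29],
 [-36,  28, -33],
 [ -6,   1,  -4],
 [ 48, -30,  41]]
Now row reduce the product.
R2 ← R2 + (5/6)·R1: [0, 4, -4]
R3 ← R3 + R1: [0, 10, -3]
R4 ← R4 + (1/6)·R1: [0, -2, 1]
R5 ← R5 − (4/3)·R1: [0, -6, 1]
R3 ← R3 − (5/2)·R2: [0, 0, 7]
R4 ← R4 + (1/2)·R2: [0, 0, -1]
R5 ← R5 + (3/2)·R2: [0, 0, -5]
R4 ← R4 + (1/7)·R3: [0, 0, 0]
R5 ← R5 + (5/7)·R3: [0, 0, 0]
3 nonzero rows, so rank(TC) = 3.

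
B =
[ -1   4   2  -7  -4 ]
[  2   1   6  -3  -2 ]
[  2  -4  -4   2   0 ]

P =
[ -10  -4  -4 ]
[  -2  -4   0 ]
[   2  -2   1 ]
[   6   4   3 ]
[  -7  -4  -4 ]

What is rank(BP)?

First compute BP:
[[ -8, -28,   1],
 [-14, -28,  -3],
 [ -8,  24,  -6]]
Now row reduce the product.
R2 ← R2 − (7/4)·R1: [0, 21, -19/4]
R3 ← R3 − R1: [0, 52, -7]
R3 ← R3 − (52/21)·R2: [0, 0, 100/21]
3 nonzero rows, so rank(BP) = 3.

3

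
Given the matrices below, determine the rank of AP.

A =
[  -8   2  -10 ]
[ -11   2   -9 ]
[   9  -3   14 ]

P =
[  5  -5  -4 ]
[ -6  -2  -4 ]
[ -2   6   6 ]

First compute AP:
[[-32, -24, -36],
 [-49,  -3, -18],
 [ 35,  45,  60]]
Now row reduce the product.
R2 ← R2 − (49/32)·R1: [0, 135/4, 297/8]
R3 ← R3 + (35/32)·R1: [0, 75/4, 165/8]
R3 ← R3 − (5/9)·R2: [0, 0, 0]
2 nonzero rows, so rank(AP) = 2.

2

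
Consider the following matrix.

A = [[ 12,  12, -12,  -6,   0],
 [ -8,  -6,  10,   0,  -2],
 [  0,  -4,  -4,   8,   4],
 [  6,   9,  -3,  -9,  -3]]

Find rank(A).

2

Row reduce to echelon form.
R2 ← R2 + (2/3)·R1: [0, 2, 2, -4, -2]
R4 ← R4 − (1/2)·R1: [0, 3, 3, -6, -3]
R3 ← R3 + (2)·R2: [0, 0, 0, 0, 0]
R4 ← R4 − (3/2)·R2: [0, 0, 0, 0, 0]
Echelon form has 2 nonzero rows, so rank(A) = 2.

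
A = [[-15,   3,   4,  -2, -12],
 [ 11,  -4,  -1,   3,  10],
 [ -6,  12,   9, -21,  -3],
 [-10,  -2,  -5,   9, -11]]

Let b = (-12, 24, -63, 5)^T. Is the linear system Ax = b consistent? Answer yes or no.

yes

Row reduce the augmented matrix [A | b].
R2 ← R2 + (11/15)·R1: [0, -9/5, 29/15, 23/15, 6/5, 76/5]
R3 ← R3 − (2/5)·R1: [0, 54/5, 37/5, -101/5, 9/5, -291/5]
R4 ← R4 − (2/3)·R1: [0, -4, -23/3, 31/3, -3, 13]
R3 ← R3 + (6)·R2: [0, 0, 19, -11, 9, 33]
R4 ← R4 − (20/9)·R2: [0, 0, -323/27, 187/27, -17/3, -187/9]
R4 ← R4 + (17/27)·R3: [0, 0, 0, 0, 0, 0]
The echelon form has 3 nonzero rows, and every pivot lies in the first 5 columns, so rank(A) = rank([A|b]) = 3.
The system is consistent.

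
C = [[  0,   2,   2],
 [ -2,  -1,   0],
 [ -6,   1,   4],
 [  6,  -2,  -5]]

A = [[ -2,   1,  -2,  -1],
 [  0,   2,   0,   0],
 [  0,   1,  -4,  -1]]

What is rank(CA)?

2

First compute CA:
[[  0,   6,  -8,  -2],
 [  4,  -4,   4,   2],
 [ 12,   0,  -4,   2],
 [-12,  -3,   8,  -1]]
Now row reduce the product.
Swap R1 ↔ R2
R3 ← R3 − (3)·R1: [0, 12, -16, -4]
R4 ← R4 + (3)·R1: [0, -15, 20, 5]
R3 ← R3 − (2)·R2: [0, 0, 0, 0]
R4 ← R4 + (5/2)·R2: [0, 0, 0, 0]
2 nonzero rows, so rank(CA) = 2.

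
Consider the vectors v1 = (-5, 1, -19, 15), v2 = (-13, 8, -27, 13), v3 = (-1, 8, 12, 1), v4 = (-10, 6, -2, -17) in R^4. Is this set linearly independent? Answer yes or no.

Form the matrix with these vectors as rows and row reduce.
R2 ← R2 − (13/5)·R1: [0, 27/5, 112/5, -26]
R3 ← R3 − (1/5)·R1: [0, 39/5, 79/5, -2]
R4 ← R4 − (2)·R1: [0, 4, 36, -47]
R3 ← R3 − (13/9)·R2: [0, 0, -149/9, 320/9]
R4 ← R4 − (20/27)·R2: [0, 0, 524/27, -749/27]
R4 ← R4 + (524/447)·R3: [0, 0, 0, 2077/149]
4 nonzero rows, so the 4 vectors span a space of dimension 4.
Since 4 = 4, the vectors are linearly independent.

yes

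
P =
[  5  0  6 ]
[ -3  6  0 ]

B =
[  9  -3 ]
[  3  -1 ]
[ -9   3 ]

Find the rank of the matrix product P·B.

First compute PB:
[[ -9,   3],
 [ -9,   3]]
Now row reduce the product.
R2 ← R2 − R1: [0, 0]
1 nonzero row, so rank(PB) = 1.

1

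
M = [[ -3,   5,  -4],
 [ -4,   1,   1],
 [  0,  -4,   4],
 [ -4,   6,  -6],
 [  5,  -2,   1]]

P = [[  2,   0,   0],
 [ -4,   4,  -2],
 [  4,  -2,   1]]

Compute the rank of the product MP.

2

First compute MP:
[[-42,  28, -14],
 [ -8,   2,  -1],
 [ 32, -24,  12],
 [-56,  36, -18],
 [ 22, -10,   5]]
Now row reduce the product.
R2 ← R2 − (4/21)·R1: [0, -10/3, 5/3]
R3 ← R3 + (16/21)·R1: [0, -8/3, 4/3]
R4 ← R4 − (4/3)·R1: [0, -4/3, 2/3]
R5 ← R5 + (11/21)·R1: [0, 14/3, -7/3]
R3 ← R3 − (4/5)·R2: [0, 0, 0]
R4 ← R4 − (2/5)·R2: [0, 0, 0]
R5 ← R5 + (7/5)·R2: [0, 0, 0]
2 nonzero rows, so rank(MP) = 2.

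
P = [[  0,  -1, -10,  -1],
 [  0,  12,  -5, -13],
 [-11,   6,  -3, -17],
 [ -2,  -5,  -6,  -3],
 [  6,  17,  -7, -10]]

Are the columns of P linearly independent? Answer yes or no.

Row reduce P to echelon form.
Swap R1 ↔ R3
R4 ← R4 − (2/11)·R1: [0, -67/11, -60/11, 1/11]
R5 ← R5 + (6/11)·R1: [0, 223/11, -95/11, -212/11]
R3 ← R3 + (1/12)·R2: [0, 0, -125/12, -25/12]
R4 ← R4 + (67/132)·R2: [0, 0, -1055/132, -859/132]
R5 ← R5 − (223/132)·R2: [0, 0, -25/132, 355/132]
R4 ← R4 − (211/275)·R3: [0, 0, 0, -54/11]
R5 ← R5 − (1/55)·R3: [0, 0, 0, 30/11]
R5 ← R5 + (5/9)·R4: [0, 0, 0, 0]
4 pivots among 4 columns.
Every column is a pivot column, so the columns are linearly independent.

yes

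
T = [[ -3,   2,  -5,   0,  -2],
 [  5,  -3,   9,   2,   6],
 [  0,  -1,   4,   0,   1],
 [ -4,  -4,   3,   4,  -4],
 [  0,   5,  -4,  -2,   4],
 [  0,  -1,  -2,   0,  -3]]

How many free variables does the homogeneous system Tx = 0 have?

Row reduce to echelon form.
R2 ← R2 + (5/3)·R1: [0, 1/3, 2/3, 2, 8/3]
R4 ← R4 − (4/3)·R1: [0, -20/3, 29/3, 4, -4/3]
R3 ← R3 + (3)·R2: [0, 0, 6, 6, 9]
R4 ← R4 + (20)·R2: [0, 0, 23, 44, 52]
R5 ← R5 − (15)·R2: [0, 0, -14, -32, -36]
R6 ← R6 + (3)·R2: [0, 0, 0, 6, 5]
R4 ← R4 − (23/6)·R3: [0, 0, 0, 21, 35/2]
R5 ← R5 + (7/3)·R3: [0, 0, 0, -18, -15]
R5 ← R5 + (6/7)·R4: [0, 0, 0, 0, 0]
R6 ← R6 − (2/7)·R4: [0, 0, 0, 0, 0]
4 nonzero rows, so rank(T) = 4.
T has 5 columns; by rank–nullity, nullity = 5 − 4 = 1.

1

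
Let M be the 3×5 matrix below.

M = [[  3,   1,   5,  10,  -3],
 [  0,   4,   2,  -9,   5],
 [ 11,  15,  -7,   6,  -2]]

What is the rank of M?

3

Row reduce to echelon form.
R3 ← R3 − (11/3)·R1: [0, 34/3, -76/3, -92/3, 9]
R3 ← R3 − (17/6)·R2: [0, 0, -31, -31/6, -31/6]
Echelon form has 3 nonzero rows, so rank(M) = 3.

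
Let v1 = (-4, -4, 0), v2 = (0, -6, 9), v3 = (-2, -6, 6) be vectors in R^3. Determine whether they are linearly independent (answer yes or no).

Form the matrix with these vectors as rows and row reduce.
R3 ← R3 − (1/2)·R1: [0, -4, 6]
R3 ← R3 − (2/3)·R2: [0, 0, 0]
2 nonzero rows, so the 3 vectors span a space of dimension 2.
Since 2 < 3, the vectors are linearly dependent.

no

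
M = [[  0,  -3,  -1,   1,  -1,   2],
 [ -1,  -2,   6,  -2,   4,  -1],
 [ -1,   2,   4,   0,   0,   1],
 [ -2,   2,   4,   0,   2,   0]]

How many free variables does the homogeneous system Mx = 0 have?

2

Row reduce to echelon form.
Swap R1 ↔ R2
R3 ← R3 − R1: [0, 4, -2, 2, -4, 2]
R4 ← R4 − (2)·R1: [0, 6, -8, 4, -6, 2]
R3 ← R3 + (4/3)·R2: [0, 0, -10/3, 10/3, -16/3, 14/3]
R4 ← R4 + (2)·R2: [0, 0, -10, 6, -8, 6]
R4 ← R4 − (3)·R3: [0, 0, 0, -4, 8, -8]
4 nonzero rows, so rank(M) = 4.
M has 6 columns; by rank–nullity, nullity = 6 − 4 = 2.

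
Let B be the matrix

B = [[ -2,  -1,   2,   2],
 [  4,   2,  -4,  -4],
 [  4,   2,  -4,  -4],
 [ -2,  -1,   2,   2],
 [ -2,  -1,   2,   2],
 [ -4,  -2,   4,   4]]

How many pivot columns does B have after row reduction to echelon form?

1

Row reduce to echelon form.
R2 ← R2 + (2)·R1: [0, 0, 0, 0]
R3 ← R3 + (2)·R1: [0, 0, 0, 0]
R4 ← R4 − R1: [0, 0, 0, 0]
R5 ← R5 − R1: [0, 0, 0, 0]
R6 ← R6 − (2)·R1: [0, 0, 0, 0]
Echelon form has 1 nonzero row, so rank(B) = 1.
Each nonzero row contributes one pivot column: 1 pivot columns.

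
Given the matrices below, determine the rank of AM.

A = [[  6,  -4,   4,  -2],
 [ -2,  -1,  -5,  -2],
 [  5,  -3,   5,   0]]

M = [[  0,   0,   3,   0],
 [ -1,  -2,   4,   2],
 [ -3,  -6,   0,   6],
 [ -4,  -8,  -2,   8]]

2

First compute AM:
[[  0,   0,   6,   0],
 [ 24,  48,  -6, -48],
 [-12, -24,   3,  24]]
Now row reduce the product.
Swap R1 ↔ R2
R3 ← R3 + (1/2)·R1: [0, 0, 0, 0]
2 nonzero rows, so rank(AM) = 2.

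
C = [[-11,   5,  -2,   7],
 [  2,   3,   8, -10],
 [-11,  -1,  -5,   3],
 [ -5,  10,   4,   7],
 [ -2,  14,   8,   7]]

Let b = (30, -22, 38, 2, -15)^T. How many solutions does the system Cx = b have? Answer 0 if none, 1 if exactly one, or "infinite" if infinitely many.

1

Row reduce the augmented matrix [C | b].
R2 ← R2 + (2/11)·R1: [0, 43/11, 84/11, -96/11, -182/11]
R3 ← R3 − R1: [0, -6, -3, -4, 8]
R4 ← R4 − (5/11)·R1: [0, 85/11, 54/11, 42/11, -128/11]
R5 ← R5 − (2/11)·R1: [0, 144/11, 92/11, 63/11, -225/11]
R3 ← R3 + (66/43)·R2: [0, 0, 375/43, -748/43, -748/43]
R4 ← R4 − (85/43)·R2: [0, 0, -438/43, 906/43, 906/43]
R5 ← R5 − (144/43)·R2: [0, 0, -740/43, 1503/43, 1503/43]
R4 ← R4 + (146/125)·R3: [0, 0, 0, 94/125, 94/125]
R5 ← R5 + (148/75)·R3: [0, 0, 0, 47/75, 47/75]
R5 ← R5 − (5/6)·R4: [0, 0, 0, 0, 0]
The echelon form has 4 nonzero rows, and every pivot lies in the first 4 columns, so rank(C) = rank([C|b]) = 4.
The system is consistent.
rank = 4 = number of unknowns, so the solution is unique.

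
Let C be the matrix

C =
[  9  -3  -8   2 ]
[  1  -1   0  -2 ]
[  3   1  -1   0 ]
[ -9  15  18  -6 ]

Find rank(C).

Row reduce to echelon form.
R2 ← R2 − (1/9)·R1: [0, -2/3, 8/9, -20/9]
R3 ← R3 − (1/3)·R1: [0, 2, 5/3, -2/3]
R4 ← R4 + R1: [0, 12, 10, -4]
R3 ← R3 + (3)·R2: [0, 0, 13/3, -22/3]
R4 ← R4 + (18)·R2: [0, 0, 26, -44]
R4 ← R4 − (6)·R3: [0, 0, 0, 0]
Echelon form has 3 nonzero rows, so rank(C) = 3.

3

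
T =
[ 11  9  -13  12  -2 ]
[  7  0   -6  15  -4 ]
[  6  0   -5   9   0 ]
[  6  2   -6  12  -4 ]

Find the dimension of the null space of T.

2

Row reduce to echelon form.
R2 ← R2 − (7/11)·R1: [0, -63/11, 25/11, 81/11, -30/11]
R3 ← R3 − (6/11)·R1: [0, -54/11, 23/11, 27/11, 12/11]
R4 ← R4 − (6/11)·R1: [0, -32/11, 12/11, 60/11, -32/11]
R3 ← R3 − (6/7)·R2: [0, 0, 1/7, -27/7, 24/7]
R4 ← R4 − (32/63)·R2: [0, 0, -4/63, 12/7, -32/21]
R4 ← R4 + (4/9)·R3: [0, 0, 0, 0, 0]
3 nonzero rows, so rank(T) = 3.
T has 5 columns; by rank–nullity, nullity = 5 − 3 = 2.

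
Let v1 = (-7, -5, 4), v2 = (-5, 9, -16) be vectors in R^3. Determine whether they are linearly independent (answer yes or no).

yes

Form the matrix with these vectors as rows and row reduce.
R2 ← R2 − (5/7)·R1: [0, 88/7, -132/7]
2 nonzero rows, so the 2 vectors span a space of dimension 2.
Since 2 = 2, the vectors are linearly independent.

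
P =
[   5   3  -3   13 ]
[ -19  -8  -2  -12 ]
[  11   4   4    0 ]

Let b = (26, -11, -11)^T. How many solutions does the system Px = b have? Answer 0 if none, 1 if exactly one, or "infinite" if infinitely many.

Row reduce the augmented matrix [P | b].
R2 ← R2 + (19/5)·R1: [0, 17/5, -67/5, 187/5, 439/5]
R3 ← R3 − (11/5)·R1: [0, -13/5, 53/5, -143/5, -341/5]
R3 ← R3 + (13/17)·R2: [0, 0, 6/17, 0, -18/17]
The echelon form has 3 nonzero rows, and every pivot lies in the first 4 columns, so rank(P) = rank([P|b]) = 3.
The system is consistent.
rank = 3 < 4 unknowns, so there are infinitely many solutions.

infinite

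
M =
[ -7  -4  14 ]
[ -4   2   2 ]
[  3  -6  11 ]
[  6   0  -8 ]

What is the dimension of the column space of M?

3

Row reduce to echelon form.
R2 ← R2 − (4/7)·R1: [0, 30/7, -6]
R3 ← R3 + (3/7)·R1: [0, -54/7, 17]
R4 ← R4 + (6/7)·R1: [0, -24/7, 4]
R3 ← R3 + (9/5)·R2: [0, 0, 31/5]
R4 ← R4 + (4/5)·R2: [0, 0, -4/5]
R4 ← R4 + (4/31)·R3: [0, 0, 0]
Echelon form has 3 nonzero rows, so rank(M) = 3.
The column space has dimension equal to the rank: 3.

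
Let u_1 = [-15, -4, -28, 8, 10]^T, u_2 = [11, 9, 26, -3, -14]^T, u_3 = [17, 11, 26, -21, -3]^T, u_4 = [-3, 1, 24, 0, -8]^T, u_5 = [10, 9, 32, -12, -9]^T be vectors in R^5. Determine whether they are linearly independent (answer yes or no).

Form the matrix with these vectors as rows and row reduce.
R2 ← R2 + (11/15)·R1: [0, 91/15, 82/15, 43/15, -20/3]
R3 ← R3 + (17/15)·R1: [0, 97/15, -86/15, -179/15, 25/3]
R4 ← R4 − (1/5)·R1: [0, 9/5, 148/5, -8/5, -10]
R5 ← R5 + (2/3)·R1: [0, 19/3, 40/3, -20/3, -7/3]
R3 ← R3 − (97/91)·R2: [0, 0, -1052/91, -1364/91, 1405/91]
R4 ← R4 − (27/91)·R2: [0, 0, 2546/91, -223/91, -730/91]
R5 ← R5 − (95/91)·R2: [0, 0, 694/91, -879/91, 421/91]
R4 ← R4 + (1273/526)·R3: [0, 0, 0, -10185/263, 15435/526]
R5 ← R5 + (347/526)·R3: [0, 0, 0, -5141/263, 7791/526]
R5 ← R5 − (53/105)·R4: [0, 0, 0, 0, 0]
4 nonzero rows, so the 5 vectors span a space of dimension 4.
Since 4 < 5, the vectors are linearly dependent.

no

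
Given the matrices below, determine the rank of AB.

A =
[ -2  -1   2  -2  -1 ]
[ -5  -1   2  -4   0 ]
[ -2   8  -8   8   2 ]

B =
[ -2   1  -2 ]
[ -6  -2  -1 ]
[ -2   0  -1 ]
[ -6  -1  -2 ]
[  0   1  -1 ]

2

First compute AB:
[[ 18,   1,   8],
 [ 36,   1,  17],
 [-76, -24, -14]]
Now row reduce the product.
R2 ← R2 − (2)·R1: [0, -1, 1]
R3 ← R3 + (38/9)·R1: [0, -178/9, 178/9]
R3 ← R3 − (178/9)·R2: [0, 0, 0]
2 nonzero rows, so rank(AB) = 2.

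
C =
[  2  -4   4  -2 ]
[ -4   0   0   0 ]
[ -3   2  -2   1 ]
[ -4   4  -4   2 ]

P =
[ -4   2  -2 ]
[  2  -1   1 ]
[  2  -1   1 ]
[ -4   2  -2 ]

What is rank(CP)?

1

First compute CP:
[[  0,   0,   0],
 [ 16,  -8,   8],
 [  8,  -4,   4],
 [  8,  -4,   4]]
Now row reduce the product.
Swap R1 ↔ R2
R3 ← R3 − (1/2)·R1: [0, 0, 0]
R4 ← R4 − (1/2)·R1: [0, 0, 0]
1 nonzero row, so rank(CP) = 1.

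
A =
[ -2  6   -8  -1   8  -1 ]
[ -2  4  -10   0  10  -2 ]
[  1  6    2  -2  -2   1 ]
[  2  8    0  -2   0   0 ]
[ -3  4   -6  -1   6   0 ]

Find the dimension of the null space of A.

3

Row reduce to echelon form.
R2 ← R2 − R1: [0, -2, -2, 1, 2, -1]
R3 ← R3 + (1/2)·R1: [0, 9, -2, -5/2, 2, 1/2]
R4 ← R4 + R1: [0, 14, -8, -3, 8, -1]
R5 ← R5 − (3/2)·R1: [0, -5, 6, 1/2, -6, 3/2]
R3 ← R3 + (9/2)·R2: [0, 0, -11, 2, 11, -4]
R4 ← R4 + (7)·R2: [0, 0, -22, 4, 22, -8]
R5 ← R5 − (5/2)·R2: [0, 0, 11, -2, -11, 4]
R4 ← R4 − (2)·R3: [0, 0, 0, 0, 0, 0]
R5 ← R5 + R3: [0, 0, 0, 0, 0, 0]
3 nonzero rows, so rank(A) = 3.
A has 6 columns; by rank–nullity, nullity = 6 − 3 = 3.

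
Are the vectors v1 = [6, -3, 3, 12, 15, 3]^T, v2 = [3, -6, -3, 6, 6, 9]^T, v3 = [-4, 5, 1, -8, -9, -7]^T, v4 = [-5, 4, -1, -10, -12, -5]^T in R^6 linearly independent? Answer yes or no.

no

Form the matrix with these vectors as rows and row reduce.
R2 ← R2 − (1/2)·R1: [0, -9/2, -9/2, 0, -3/2, 15/2]
R3 ← R3 + (2/3)·R1: [0, 3, 3, 0, 1, -5]
R4 ← R4 + (5/6)·R1: [0, 3/2, 3/2, 0, 1/2, -5/2]
R3 ← R3 + (2/3)·R2: [0, 0, 0, 0, 0, 0]
R4 ← R4 + (1/3)·R2: [0, 0, 0, 0, 0, 0]
2 nonzero rows, so the 4 vectors span a space of dimension 2.
Since 2 < 4, the vectors are linearly dependent.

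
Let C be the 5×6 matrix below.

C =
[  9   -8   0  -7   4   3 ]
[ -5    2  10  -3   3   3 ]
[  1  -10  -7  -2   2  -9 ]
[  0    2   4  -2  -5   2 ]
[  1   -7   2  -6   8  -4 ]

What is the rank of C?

5

Row reduce to echelon form.
R2 ← R2 + (5/9)·R1: [0, -22/9, 10, -62/9, 47/9, 14/3]
R3 ← R3 − (1/9)·R1: [0, -82/9, -7, -11/9, 14/9, -28/3]
R5 ← R5 − (1/9)·R1: [0, -55/9, 2, -47/9, 68/9, -13/3]
R3 ← R3 − (41/11)·R2: [0, 0, -487/11, 269/11, -197/11, -294/11]
R4 ← R4 + (9/11)·R2: [0, 0, 134/11, -84/11, -8/11, 64/11]
R5 ← R5 − (5/2)·R2: [0, 0, -23, 12, -11/2, -16]
R4 ← R4 + (134/487)·R3: [0, 0, 0, -442/487, -2754/487, -748/487]
R5 ← R5 − (253/487)·R3: [0, 0, 0, -343/487, 3705/974, -1030/487]
R5 ← R5 − (343/442)·R4: [0, 0, 0, 0, 213/26, -12/13]
Echelon form has 5 nonzero rows, so rank(C) = 5.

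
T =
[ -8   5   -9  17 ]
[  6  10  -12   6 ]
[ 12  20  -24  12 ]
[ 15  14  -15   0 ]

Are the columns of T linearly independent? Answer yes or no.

Row reduce T to echelon form.
R2 ← R2 + (3/4)·R1: [0, 55/4, -75/4, 75/4]
R3 ← R3 + (3/2)·R1: [0, 55/2, -75/2, 75/2]
R4 ← R4 + (15/8)·R1: [0, 187/8, -255/8, 255/8]
R3 ← R3 − (2)·R2: [0, 0, 0, 0]
R4 ← R4 − (17/10)·R2: [0, 0, 0, 0]
2 pivots among 4 columns.
Only 2 < 4 pivot columns, so the columns are linearly dependent.

no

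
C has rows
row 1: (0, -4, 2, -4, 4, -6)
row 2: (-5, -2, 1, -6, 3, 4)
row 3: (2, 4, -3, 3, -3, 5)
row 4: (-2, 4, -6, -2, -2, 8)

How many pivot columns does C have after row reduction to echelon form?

Row reduce to echelon form.
Swap R1 ↔ R2
R3 ← R3 + (2/5)·R1: [0, 16/5, -13/5, 3/5, -9/5, 33/5]
R4 ← R4 − (2/5)·R1: [0, 24/5, -32/5, 2/5, -16/5, 32/5]
R3 ← R3 + (4/5)·R2: [0, 0, -1, -13/5, 7/5, 9/5]
R4 ← R4 + (6/5)·R2: [0, 0, -4, -22/5, 8/5, -4/5]
R4 ← R4 − (4)·R3: [0, 0, 0, 6, -4, -8]
Echelon form has 4 nonzero rows, so rank(C) = 4.
Each nonzero row contributes one pivot column: 4 pivot columns.

4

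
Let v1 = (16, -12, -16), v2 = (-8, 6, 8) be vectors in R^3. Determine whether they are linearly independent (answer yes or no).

no

Form the matrix with these vectors as rows and row reduce.
R2 ← R2 + (1/2)·R1: [0, 0, 0]
1 nonzero row, so the 2 vectors span a space of dimension 1.
Since 1 < 2, the vectors are linearly dependent.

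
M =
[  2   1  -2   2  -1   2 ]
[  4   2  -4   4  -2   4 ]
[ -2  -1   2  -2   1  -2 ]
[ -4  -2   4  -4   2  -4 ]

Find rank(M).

1

Row reduce to echelon form.
R2 ← R2 − (2)·R1: [0, 0, 0, 0, 0, 0]
R3 ← R3 + R1: [0, 0, 0, 0, 0, 0]
R4 ← R4 + (2)·R1: [0, 0, 0, 0, 0, 0]
Echelon form has 1 nonzero row, so rank(M) = 1.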